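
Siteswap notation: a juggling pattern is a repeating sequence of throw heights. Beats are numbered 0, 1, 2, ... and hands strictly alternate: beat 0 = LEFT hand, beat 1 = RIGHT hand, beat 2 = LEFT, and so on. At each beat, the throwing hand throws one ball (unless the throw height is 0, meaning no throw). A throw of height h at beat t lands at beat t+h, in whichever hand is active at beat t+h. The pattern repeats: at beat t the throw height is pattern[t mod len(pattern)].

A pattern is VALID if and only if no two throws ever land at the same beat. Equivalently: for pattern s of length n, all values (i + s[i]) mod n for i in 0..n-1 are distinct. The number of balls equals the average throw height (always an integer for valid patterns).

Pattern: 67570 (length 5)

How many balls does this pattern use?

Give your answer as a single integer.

Pattern = [6, 7, 5, 7, 0], length n = 5
  position 0: throw height = 6, running sum = 6
  position 1: throw height = 7, running sum = 13
  position 2: throw height = 5, running sum = 18
  position 3: throw height = 7, running sum = 25
  position 4: throw height = 0, running sum = 25
Total sum = 25; balls = sum / n = 25 / 5 = 5

Answer: 5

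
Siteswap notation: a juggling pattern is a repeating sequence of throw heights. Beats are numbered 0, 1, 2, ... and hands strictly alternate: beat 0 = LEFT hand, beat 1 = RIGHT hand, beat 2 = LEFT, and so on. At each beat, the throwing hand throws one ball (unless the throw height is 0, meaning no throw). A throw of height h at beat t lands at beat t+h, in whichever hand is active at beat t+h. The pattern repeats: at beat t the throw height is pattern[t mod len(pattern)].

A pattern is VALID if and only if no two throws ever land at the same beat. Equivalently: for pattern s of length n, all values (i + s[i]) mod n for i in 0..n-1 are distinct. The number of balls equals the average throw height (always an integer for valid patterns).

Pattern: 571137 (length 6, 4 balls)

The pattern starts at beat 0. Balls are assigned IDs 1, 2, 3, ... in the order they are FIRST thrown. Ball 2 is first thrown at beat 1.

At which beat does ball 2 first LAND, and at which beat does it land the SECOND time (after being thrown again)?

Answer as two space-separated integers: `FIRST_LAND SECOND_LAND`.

Beat 0 (L): throw ball1 h=5 -> lands@5:R; in-air after throw: [b1@5:R]
Beat 1 (R): throw ball2 h=7 -> lands@8:L; in-air after throw: [b1@5:R b2@8:L]
Beat 2 (L): throw ball3 h=1 -> lands@3:R; in-air after throw: [b3@3:R b1@5:R b2@8:L]
Beat 3 (R): throw ball3 h=1 -> lands@4:L; in-air after throw: [b3@4:L b1@5:R b2@8:L]
Beat 4 (L): throw ball3 h=3 -> lands@7:R; in-air after throw: [b1@5:R b3@7:R b2@8:L]
Beat 5 (R): throw ball1 h=7 -> lands@12:L; in-air after throw: [b3@7:R b2@8:L b1@12:L]
Beat 6 (L): throw ball4 h=5 -> lands@11:R; in-air after throw: [b3@7:R b2@8:L b4@11:R b1@12:L]
Beat 7 (R): throw ball3 h=7 -> lands@14:L; in-air after throw: [b2@8:L b4@11:R b1@12:L b3@14:L]
Beat 8 (L): throw ball2 h=1 -> lands@9:R; in-air after throw: [b2@9:R b4@11:R b1@12:L b3@14:L]
Beat 9 (R): throw ball2 h=1 -> lands@10:L; in-air after throw: [b2@10:L b4@11:R b1@12:L b3@14:L]
Ball 2: thrown@1 h=7 -> first land @8; rethrown@8 h=1 -> second land @9

Answer: 8 9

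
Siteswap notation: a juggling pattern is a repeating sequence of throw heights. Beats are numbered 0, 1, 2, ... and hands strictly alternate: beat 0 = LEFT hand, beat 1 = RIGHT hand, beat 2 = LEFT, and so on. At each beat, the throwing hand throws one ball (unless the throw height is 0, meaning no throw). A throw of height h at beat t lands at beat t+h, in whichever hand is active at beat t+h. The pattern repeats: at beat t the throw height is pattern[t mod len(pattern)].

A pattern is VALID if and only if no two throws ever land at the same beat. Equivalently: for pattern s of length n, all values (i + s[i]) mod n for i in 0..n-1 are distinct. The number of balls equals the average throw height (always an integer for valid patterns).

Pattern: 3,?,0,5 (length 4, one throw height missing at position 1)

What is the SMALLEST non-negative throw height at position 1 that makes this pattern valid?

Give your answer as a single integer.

i=0: (0 + 3) mod 4 = 3
i=1: s[i]=? (unknown)
i=2: (2 + 0) mod 4 = 2
i=3: (3 + 5) mod 4 = 0
Known residues: [0, 2, 3]; need a permutation of 0..3, so missing residue r = 1
Need (1 + s) mod 4 = 1; smallest s = (1 - 1) mod 4 = 0

Answer: 0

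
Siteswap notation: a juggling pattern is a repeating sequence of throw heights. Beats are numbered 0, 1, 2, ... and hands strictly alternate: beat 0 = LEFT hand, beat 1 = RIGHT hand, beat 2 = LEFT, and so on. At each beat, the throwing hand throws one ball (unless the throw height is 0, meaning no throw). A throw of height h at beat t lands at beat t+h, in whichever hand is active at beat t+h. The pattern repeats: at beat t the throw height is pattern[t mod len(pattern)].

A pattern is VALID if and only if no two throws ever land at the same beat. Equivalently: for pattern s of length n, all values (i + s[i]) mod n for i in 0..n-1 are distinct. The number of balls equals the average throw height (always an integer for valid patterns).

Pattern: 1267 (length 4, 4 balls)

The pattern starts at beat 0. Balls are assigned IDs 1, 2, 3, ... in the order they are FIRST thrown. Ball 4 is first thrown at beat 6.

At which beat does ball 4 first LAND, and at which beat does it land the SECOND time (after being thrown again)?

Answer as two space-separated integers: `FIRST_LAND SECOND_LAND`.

Beat 0 (L): throw ball1 h=1 -> lands@1:R; in-air after throw: [b1@1:R]
Beat 1 (R): throw ball1 h=2 -> lands@3:R; in-air after throw: [b1@3:R]
Beat 2 (L): throw ball2 h=6 -> lands@8:L; in-air after throw: [b1@3:R b2@8:L]
Beat 3 (R): throw ball1 h=7 -> lands@10:L; in-air after throw: [b2@8:L b1@10:L]
Beat 4 (L): throw ball3 h=1 -> lands@5:R; in-air after throw: [b3@5:R b2@8:L b1@10:L]
Beat 5 (R): throw ball3 h=2 -> lands@7:R; in-air after throw: [b3@7:R b2@8:L b1@10:L]
Beat 6 (L): throw ball4 h=6 -> lands@12:L; in-air after throw: [b3@7:R b2@8:L b1@10:L b4@12:L]
Beat 7 (R): throw ball3 h=7 -> lands@14:L; in-air after throw: [b2@8:L b1@10:L b4@12:L b3@14:L]
Beat 8 (L): throw ball2 h=1 -> lands@9:R; in-air after throw: [b2@9:R b1@10:L b4@12:L b3@14:L]
Beat 9 (R): throw ball2 h=2 -> lands@11:R; in-air after throw: [b1@10:L b2@11:R b4@12:L b3@14:L]
Beat 10 (L): throw ball1 h=6 -> lands@16:L; in-air after throw: [b2@11:R b4@12:L b3@14:L b1@16:L]
Beat 11 (R): throw ball2 h=7 -> lands@18:L; in-air after throw: [b4@12:L b3@14:L b1@16:L b2@18:L]
Beat 12 (L): throw ball4 h=1 -> lands@13:R; in-air after throw: [b4@13:R b3@14:L b1@16:L b2@18:L]
Beat 13 (R): throw ball4 h=2 -> lands@15:R; in-air after throw: [b3@14:L b4@15:R b1@16:L b2@18:L]
Ball 4: thrown@6 h=6 -> first land @12; rethrown@12 h=1 -> second land @13

Answer: 12 13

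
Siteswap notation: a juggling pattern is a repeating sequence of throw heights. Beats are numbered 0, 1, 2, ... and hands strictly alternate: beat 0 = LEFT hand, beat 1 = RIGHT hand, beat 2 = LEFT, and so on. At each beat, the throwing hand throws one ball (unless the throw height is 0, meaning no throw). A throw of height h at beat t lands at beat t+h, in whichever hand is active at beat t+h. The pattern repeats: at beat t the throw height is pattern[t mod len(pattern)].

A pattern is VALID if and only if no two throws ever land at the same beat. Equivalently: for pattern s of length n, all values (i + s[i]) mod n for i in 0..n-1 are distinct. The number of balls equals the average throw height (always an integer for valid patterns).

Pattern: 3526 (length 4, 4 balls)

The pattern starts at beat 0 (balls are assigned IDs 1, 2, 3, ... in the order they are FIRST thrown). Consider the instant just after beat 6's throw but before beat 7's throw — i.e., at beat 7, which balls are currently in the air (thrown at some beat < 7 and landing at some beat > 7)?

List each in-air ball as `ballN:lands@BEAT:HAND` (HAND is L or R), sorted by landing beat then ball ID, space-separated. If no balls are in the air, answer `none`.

Beat 0 (L): throw ball1 h=3 -> lands@3:R; in-air after throw: [b1@3:R]
Beat 1 (R): throw ball2 h=5 -> lands@6:L; in-air after throw: [b1@3:R b2@6:L]
Beat 2 (L): throw ball3 h=2 -> lands@4:L; in-air after throw: [b1@3:R b3@4:L b2@6:L]
Beat 3 (R): throw ball1 h=6 -> lands@9:R; in-air after throw: [b3@4:L b2@6:L b1@9:R]
Beat 4 (L): throw ball3 h=3 -> lands@7:R; in-air after throw: [b2@6:L b3@7:R b1@9:R]
Beat 5 (R): throw ball4 h=5 -> lands@10:L; in-air after throw: [b2@6:L b3@7:R b1@9:R b4@10:L]
Beat 6 (L): throw ball2 h=2 -> lands@8:L; in-air after throw: [b3@7:R b2@8:L b1@9:R b4@10:L]
Beat 7 (R): throw ball3 h=6 -> lands@13:R; in-air after throw: [b2@8:L b1@9:R b4@10:L b3@13:R]

Answer: ball2:lands@8:L ball1:lands@9:R ball4:lands@10:L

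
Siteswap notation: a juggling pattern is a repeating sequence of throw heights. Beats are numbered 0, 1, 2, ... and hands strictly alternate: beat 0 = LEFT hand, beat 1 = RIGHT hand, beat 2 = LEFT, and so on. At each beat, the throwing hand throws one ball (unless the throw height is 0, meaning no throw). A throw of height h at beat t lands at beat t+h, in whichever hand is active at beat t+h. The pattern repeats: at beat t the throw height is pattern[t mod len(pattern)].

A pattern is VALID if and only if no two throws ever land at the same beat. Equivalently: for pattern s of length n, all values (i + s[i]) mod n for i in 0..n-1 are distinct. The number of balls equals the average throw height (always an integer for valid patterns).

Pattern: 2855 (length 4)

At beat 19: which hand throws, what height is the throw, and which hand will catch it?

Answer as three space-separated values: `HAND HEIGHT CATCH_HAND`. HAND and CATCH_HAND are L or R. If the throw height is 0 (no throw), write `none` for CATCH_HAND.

Beat 19: 19 mod 2 = 1, so hand = R
Throw height = pattern[19 mod 4] = pattern[3] = 5
Lands at beat 19+5=24, 24 mod 2 = 0, so catch hand = L

Answer: R 5 L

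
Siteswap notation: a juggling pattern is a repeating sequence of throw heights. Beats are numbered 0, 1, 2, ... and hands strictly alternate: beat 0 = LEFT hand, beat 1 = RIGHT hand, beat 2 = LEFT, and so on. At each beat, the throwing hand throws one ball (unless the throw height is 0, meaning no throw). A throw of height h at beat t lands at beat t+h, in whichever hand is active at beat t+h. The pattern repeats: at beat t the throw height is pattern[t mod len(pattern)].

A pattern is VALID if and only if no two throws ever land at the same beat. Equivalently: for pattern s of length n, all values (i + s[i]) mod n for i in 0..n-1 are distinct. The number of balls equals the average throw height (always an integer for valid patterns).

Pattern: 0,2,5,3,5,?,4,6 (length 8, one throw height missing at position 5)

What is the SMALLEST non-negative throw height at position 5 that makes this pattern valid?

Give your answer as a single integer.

Answer: 7

Derivation:
i=0: (0 + 0) mod 8 = 0
i=1: (1 + 2) mod 8 = 3
i=2: (2 + 5) mod 8 = 7
i=3: (3 + 3) mod 8 = 6
i=4: (4 + 5) mod 8 = 1
i=5: s[i]=? (unknown)
i=6: (6 + 4) mod 8 = 2
i=7: (7 + 6) mod 8 = 5
Known residues: [0, 1, 2, 3, 5, 6, 7]; need a permutation of 0..7, so missing residue r = 4
Need (5 + s) mod 8 = 4; smallest s = (4 - 5) mod 8 = 7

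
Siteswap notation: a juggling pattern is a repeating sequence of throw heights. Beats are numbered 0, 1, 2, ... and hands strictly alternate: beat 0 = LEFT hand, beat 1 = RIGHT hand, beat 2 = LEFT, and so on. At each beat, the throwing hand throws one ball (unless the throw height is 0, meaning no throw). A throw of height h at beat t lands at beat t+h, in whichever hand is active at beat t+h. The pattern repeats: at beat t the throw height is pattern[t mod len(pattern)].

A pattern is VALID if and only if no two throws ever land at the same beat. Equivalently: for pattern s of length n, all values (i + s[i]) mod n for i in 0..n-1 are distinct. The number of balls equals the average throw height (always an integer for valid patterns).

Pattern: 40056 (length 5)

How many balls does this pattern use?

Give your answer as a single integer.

Pattern = [4, 0, 0, 5, 6], length n = 5
  position 0: throw height = 4, running sum = 4
  position 1: throw height = 0, running sum = 4
  position 2: throw height = 0, running sum = 4
  position 3: throw height = 5, running sum = 9
  position 4: throw height = 6, running sum = 15
Total sum = 15; balls = sum / n = 15 / 5 = 3

Answer: 3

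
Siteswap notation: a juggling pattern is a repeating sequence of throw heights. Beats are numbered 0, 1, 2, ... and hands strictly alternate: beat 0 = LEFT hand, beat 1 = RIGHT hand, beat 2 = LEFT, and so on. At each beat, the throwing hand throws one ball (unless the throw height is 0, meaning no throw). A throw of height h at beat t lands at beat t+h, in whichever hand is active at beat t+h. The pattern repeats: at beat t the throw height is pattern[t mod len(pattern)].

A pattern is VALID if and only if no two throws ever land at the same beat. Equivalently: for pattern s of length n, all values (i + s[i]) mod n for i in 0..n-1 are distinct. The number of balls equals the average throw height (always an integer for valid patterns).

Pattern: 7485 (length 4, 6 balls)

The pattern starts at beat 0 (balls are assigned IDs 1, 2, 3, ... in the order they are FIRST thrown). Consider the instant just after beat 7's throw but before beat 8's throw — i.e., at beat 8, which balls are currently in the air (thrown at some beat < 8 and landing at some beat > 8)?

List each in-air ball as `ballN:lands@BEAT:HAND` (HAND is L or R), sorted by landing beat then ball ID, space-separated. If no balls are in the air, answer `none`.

Answer: ball2:lands@9:R ball3:lands@10:L ball5:lands@11:R ball1:lands@12:L ball6:lands@14:L

Derivation:
Beat 0 (L): throw ball1 h=7 -> lands@7:R; in-air after throw: [b1@7:R]
Beat 1 (R): throw ball2 h=4 -> lands@5:R; in-air after throw: [b2@5:R b1@7:R]
Beat 2 (L): throw ball3 h=8 -> lands@10:L; in-air after throw: [b2@5:R b1@7:R b3@10:L]
Beat 3 (R): throw ball4 h=5 -> lands@8:L; in-air after throw: [b2@5:R b1@7:R b4@8:L b3@10:L]
Beat 4 (L): throw ball5 h=7 -> lands@11:R; in-air after throw: [b2@5:R b1@7:R b4@8:L b3@10:L b5@11:R]
Beat 5 (R): throw ball2 h=4 -> lands@9:R; in-air after throw: [b1@7:R b4@8:L b2@9:R b3@10:L b5@11:R]
Beat 6 (L): throw ball6 h=8 -> lands@14:L; in-air after throw: [b1@7:R b4@8:L b2@9:R b3@10:L b5@11:R b6@14:L]
Beat 7 (R): throw ball1 h=5 -> lands@12:L; in-air after throw: [b4@8:L b2@9:R b3@10:L b5@11:R b1@12:L b6@14:L]
Beat 8 (L): throw ball4 h=7 -> lands@15:R; in-air after throw: [b2@9:R b3@10:L b5@11:R b1@12:L b6@14:L b4@15:R]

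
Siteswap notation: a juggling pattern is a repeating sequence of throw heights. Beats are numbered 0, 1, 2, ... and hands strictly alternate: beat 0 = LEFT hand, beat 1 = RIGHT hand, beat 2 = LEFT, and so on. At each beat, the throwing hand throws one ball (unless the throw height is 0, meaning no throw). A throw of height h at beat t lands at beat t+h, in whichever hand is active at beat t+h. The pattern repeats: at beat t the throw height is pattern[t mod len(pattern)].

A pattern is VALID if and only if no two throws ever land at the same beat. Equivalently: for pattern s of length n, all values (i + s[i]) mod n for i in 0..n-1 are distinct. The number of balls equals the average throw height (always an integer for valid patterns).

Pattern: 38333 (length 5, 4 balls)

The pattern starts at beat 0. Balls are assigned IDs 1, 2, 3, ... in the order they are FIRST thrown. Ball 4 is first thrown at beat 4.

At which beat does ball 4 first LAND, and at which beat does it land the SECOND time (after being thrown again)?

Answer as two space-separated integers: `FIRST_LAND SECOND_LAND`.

Beat 0 (L): throw ball1 h=3 -> lands@3:R; in-air after throw: [b1@3:R]
Beat 1 (R): throw ball2 h=8 -> lands@9:R; in-air after throw: [b1@3:R b2@9:R]
Beat 2 (L): throw ball3 h=3 -> lands@5:R; in-air after throw: [b1@3:R b3@5:R b2@9:R]
Beat 3 (R): throw ball1 h=3 -> lands@6:L; in-air after throw: [b3@5:R b1@6:L b2@9:R]
Beat 4 (L): throw ball4 h=3 -> lands@7:R; in-air after throw: [b3@5:R b1@6:L b4@7:R b2@9:R]
Beat 5 (R): throw ball3 h=3 -> lands@8:L; in-air after throw: [b1@6:L b4@7:R b3@8:L b2@9:R]
Beat 6 (L): throw ball1 h=8 -> lands@14:L; in-air after throw: [b4@7:R b3@8:L b2@9:R b1@14:L]
Beat 7 (R): throw ball4 h=3 -> lands@10:L; in-air after throw: [b3@8:L b2@9:R b4@10:L b1@14:L]
Beat 8 (L): throw ball3 h=3 -> lands@11:R; in-air after throw: [b2@9:R b4@10:L b3@11:R b1@14:L]
Beat 9 (R): throw ball2 h=3 -> lands@12:L; in-air after throw: [b4@10:L b3@11:R b2@12:L b1@14:L]
Beat 10 (L): throw ball4 h=3 -> lands@13:R; in-air after throw: [b3@11:R b2@12:L b4@13:R b1@14:L]
Ball 4: thrown@4 h=3 -> first land @7; rethrown@7 h=3 -> second land @10

Answer: 7 10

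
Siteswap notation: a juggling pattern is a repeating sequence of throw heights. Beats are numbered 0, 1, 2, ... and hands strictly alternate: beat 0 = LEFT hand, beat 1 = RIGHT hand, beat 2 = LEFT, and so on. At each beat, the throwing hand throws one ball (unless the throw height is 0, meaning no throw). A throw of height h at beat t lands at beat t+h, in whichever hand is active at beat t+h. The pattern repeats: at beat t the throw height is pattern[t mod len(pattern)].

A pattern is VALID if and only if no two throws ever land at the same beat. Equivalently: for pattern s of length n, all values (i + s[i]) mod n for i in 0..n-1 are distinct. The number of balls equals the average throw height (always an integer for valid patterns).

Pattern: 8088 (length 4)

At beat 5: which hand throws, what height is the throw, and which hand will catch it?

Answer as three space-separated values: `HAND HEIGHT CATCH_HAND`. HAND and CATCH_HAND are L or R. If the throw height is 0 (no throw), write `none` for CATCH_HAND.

Answer: R 0 none

Derivation:
Beat 5: 5 mod 2 = 1, so hand = R
Throw height = pattern[5 mod 4] = pattern[1] = 0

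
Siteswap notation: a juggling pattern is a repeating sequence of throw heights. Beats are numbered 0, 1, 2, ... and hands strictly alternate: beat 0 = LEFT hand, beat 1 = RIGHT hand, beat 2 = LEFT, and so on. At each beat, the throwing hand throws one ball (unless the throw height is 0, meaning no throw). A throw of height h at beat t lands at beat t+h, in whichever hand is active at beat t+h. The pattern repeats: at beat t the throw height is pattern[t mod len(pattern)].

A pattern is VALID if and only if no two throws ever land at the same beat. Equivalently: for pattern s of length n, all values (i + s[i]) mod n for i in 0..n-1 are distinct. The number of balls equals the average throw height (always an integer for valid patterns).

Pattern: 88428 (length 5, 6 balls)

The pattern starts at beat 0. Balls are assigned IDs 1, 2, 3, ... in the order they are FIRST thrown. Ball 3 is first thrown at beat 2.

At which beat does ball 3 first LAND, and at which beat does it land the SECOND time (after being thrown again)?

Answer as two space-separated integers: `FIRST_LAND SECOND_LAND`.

Answer: 6 14

Derivation:
Beat 0 (L): throw ball1 h=8 -> lands@8:L; in-air after throw: [b1@8:L]
Beat 1 (R): throw ball2 h=8 -> lands@9:R; in-air after throw: [b1@8:L b2@9:R]
Beat 2 (L): throw ball3 h=4 -> lands@6:L; in-air after throw: [b3@6:L b1@8:L b2@9:R]
Beat 3 (R): throw ball4 h=2 -> lands@5:R; in-air after throw: [b4@5:R b3@6:L b1@8:L b2@9:R]
Beat 4 (L): throw ball5 h=8 -> lands@12:L; in-air after throw: [b4@5:R b3@6:L b1@8:L b2@9:R b5@12:L]
Beat 5 (R): throw ball4 h=8 -> lands@13:R; in-air after throw: [b3@6:L b1@8:L b2@9:R b5@12:L b4@13:R]
Beat 6 (L): throw ball3 h=8 -> lands@14:L; in-air after throw: [b1@8:L b2@9:R b5@12:L b4@13:R b3@14:L]
Beat 7 (R): throw ball6 h=4 -> lands@11:R; in-air after throw: [b1@8:L b2@9:R b6@11:R b5@12:L b4@13:R b3@14:L]
Beat 8 (L): throw ball1 h=2 -> lands@10:L; in-air after throw: [b2@9:R b1@10:L b6@11:R b5@12:L b4@13:R b3@14:L]
Beat 9 (R): throw ball2 h=8 -> lands@17:R; in-air after throw: [b1@10:L b6@11:R b5@12:L b4@13:R b3@14:L b2@17:R]
Beat 10 (L): throw ball1 h=8 -> lands@18:L; in-air after throw: [b6@11:R b5@12:L b4@13:R b3@14:L b2@17:R b1@18:L]
Beat 11 (R): throw ball6 h=8 -> lands@19:R; in-air after throw: [b5@12:L b4@13:R b3@14:L b2@17:R b1@18:L b6@19:R]
Beat 12 (L): throw ball5 h=4 -> lands@16:L; in-air after throw: [b4@13:R b3@14:L b5@16:L b2@17:R b1@18:L b6@19:R]
Beat 13 (R): throw ball4 h=2 -> lands@15:R; in-air after throw: [b3@14:L b4@15:R b5@16:L b2@17:R b1@18:L b6@19:R]
Beat 14 (L): throw ball3 h=8 -> lands@22:L; in-air after throw: [b4@15:R b5@16:L b2@17:R b1@18:L b6@19:R b3@22:L]
Ball 3: thrown@2 h=4 -> first land @6; rethrown@6 h=8 -> second land @14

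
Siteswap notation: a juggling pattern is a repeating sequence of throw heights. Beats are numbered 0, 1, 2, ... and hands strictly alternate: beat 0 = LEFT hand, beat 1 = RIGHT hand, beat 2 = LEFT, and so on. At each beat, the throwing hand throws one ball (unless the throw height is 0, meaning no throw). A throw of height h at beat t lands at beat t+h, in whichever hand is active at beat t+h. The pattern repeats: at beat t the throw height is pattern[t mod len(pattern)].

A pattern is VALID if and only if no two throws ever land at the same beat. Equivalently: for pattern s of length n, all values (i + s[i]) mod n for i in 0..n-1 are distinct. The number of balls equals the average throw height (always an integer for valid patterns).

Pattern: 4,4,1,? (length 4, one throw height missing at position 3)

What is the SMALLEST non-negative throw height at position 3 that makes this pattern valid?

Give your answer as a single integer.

Answer: 3

Derivation:
i=0: (0 + 4) mod 4 = 0
i=1: (1 + 4) mod 4 = 1
i=2: (2 + 1) mod 4 = 3
i=3: s[i]=? (unknown)
Known residues: [0, 1, 3]; need a permutation of 0..3, so missing residue r = 2
Need (3 + s) mod 4 = 2; smallest s = (2 - 3) mod 4 = 3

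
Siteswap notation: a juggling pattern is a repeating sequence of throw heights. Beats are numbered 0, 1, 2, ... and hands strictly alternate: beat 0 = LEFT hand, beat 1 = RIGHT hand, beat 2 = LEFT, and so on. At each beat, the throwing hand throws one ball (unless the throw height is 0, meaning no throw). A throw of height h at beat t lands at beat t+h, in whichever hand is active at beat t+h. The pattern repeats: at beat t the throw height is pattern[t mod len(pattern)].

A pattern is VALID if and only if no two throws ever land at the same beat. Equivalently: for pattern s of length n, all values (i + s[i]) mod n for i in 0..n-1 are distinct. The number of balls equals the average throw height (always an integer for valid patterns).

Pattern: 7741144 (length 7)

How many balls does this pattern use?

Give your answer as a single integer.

Pattern = [7, 7, 4, 1, 1, 4, 4], length n = 7
  position 0: throw height = 7, running sum = 7
  position 1: throw height = 7, running sum = 14
  position 2: throw height = 4, running sum = 18
  position 3: throw height = 1, running sum = 19
  position 4: throw height = 1, running sum = 20
  position 5: throw height = 4, running sum = 24
  position 6: throw height = 4, running sum = 28
Total sum = 28; balls = sum / n = 28 / 7 = 4

Answer: 4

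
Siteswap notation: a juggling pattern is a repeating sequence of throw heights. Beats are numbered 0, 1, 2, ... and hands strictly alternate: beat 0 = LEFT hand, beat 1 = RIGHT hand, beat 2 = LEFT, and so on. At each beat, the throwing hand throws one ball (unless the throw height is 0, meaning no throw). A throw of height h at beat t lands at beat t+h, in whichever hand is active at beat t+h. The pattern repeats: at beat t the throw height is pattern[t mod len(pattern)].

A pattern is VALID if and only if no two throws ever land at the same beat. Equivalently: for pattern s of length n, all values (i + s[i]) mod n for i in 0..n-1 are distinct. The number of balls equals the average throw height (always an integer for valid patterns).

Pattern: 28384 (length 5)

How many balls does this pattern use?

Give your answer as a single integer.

Answer: 5

Derivation:
Pattern = [2, 8, 3, 8, 4], length n = 5
  position 0: throw height = 2, running sum = 2
  position 1: throw height = 8, running sum = 10
  position 2: throw height = 3, running sum = 13
  position 3: throw height = 8, running sum = 21
  position 4: throw height = 4, running sum = 25
Total sum = 25; balls = sum / n = 25 / 5 = 5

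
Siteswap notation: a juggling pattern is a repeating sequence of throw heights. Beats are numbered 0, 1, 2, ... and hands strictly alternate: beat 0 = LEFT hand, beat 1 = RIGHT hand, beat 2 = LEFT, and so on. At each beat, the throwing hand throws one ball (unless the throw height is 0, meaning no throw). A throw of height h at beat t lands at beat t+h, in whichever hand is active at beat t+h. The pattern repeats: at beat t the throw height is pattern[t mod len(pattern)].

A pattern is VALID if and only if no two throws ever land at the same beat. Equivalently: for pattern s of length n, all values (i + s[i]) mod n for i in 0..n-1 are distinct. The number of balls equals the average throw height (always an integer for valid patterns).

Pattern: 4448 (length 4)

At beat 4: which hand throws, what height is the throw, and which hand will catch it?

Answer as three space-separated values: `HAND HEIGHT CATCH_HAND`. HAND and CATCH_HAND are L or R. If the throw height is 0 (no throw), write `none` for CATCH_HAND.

Answer: L 4 L

Derivation:
Beat 4: 4 mod 2 = 0, so hand = L
Throw height = pattern[4 mod 4] = pattern[0] = 4
Lands at beat 4+4=8, 8 mod 2 = 0, so catch hand = L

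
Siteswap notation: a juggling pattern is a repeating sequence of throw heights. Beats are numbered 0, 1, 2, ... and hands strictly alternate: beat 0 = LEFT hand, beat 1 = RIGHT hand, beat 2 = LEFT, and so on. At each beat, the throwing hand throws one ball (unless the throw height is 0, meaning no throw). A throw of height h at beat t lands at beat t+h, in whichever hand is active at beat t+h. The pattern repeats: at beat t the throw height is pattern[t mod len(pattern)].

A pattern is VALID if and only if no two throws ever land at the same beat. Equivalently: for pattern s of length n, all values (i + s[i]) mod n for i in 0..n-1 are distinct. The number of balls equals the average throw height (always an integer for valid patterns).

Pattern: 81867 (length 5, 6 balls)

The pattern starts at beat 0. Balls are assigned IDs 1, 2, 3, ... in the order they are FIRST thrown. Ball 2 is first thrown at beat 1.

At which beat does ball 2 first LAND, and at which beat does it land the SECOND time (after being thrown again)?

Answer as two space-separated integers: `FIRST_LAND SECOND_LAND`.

Beat 0 (L): throw ball1 h=8 -> lands@8:L; in-air after throw: [b1@8:L]
Beat 1 (R): throw ball2 h=1 -> lands@2:L; in-air after throw: [b2@2:L b1@8:L]
Beat 2 (L): throw ball2 h=8 -> lands@10:L; in-air after throw: [b1@8:L b2@10:L]
Beat 3 (R): throw ball3 h=6 -> lands@9:R; in-air after throw: [b1@8:L b3@9:R b2@10:L]
Beat 4 (L): throw ball4 h=7 -> lands@11:R; in-air after throw: [b1@8:L b3@9:R b2@10:L b4@11:R]
Beat 5 (R): throw ball5 h=8 -> lands@13:R; in-air after throw: [b1@8:L b3@9:R b2@10:L b4@11:R b5@13:R]
Beat 6 (L): throw ball6 h=1 -> lands@7:R; in-air after throw: [b6@7:R b1@8:L b3@9:R b2@10:L b4@11:R b5@13:R]
Beat 7 (R): throw ball6 h=8 -> lands@15:R; in-air after throw: [b1@8:L b3@9:R b2@10:L b4@11:R b5@13:R b6@15:R]
Beat 8 (L): throw ball1 h=6 -> lands@14:L; in-air after throw: [b3@9:R b2@10:L b4@11:R b5@13:R b1@14:L b6@15:R]
Beat 9 (R): throw ball3 h=7 -> lands@16:L; in-air after throw: [b2@10:L b4@11:R b5@13:R b1@14:L b6@15:R b3@16:L]
Beat 10 (L): throw ball2 h=8 -> lands@18:L; in-air after throw: [b4@11:R b5@13:R b1@14:L b6@15:R b3@16:L b2@18:L]
Ball 2: thrown@1 h=1 -> first land @2; rethrown@2 h=8 -> second land @10

Answer: 2 10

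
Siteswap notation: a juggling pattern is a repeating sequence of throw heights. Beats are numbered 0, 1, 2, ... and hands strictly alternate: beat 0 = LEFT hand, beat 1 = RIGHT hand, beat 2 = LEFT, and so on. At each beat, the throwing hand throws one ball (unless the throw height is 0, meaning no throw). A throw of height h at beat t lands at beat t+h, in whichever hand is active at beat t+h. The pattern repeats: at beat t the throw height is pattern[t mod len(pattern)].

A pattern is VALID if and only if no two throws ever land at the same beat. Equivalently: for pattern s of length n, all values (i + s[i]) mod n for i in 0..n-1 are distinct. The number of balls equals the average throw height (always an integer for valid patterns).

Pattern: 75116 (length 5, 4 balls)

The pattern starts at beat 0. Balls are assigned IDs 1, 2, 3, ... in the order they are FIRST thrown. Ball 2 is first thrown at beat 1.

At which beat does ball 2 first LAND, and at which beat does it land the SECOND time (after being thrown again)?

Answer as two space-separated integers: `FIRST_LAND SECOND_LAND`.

Beat 0 (L): throw ball1 h=7 -> lands@7:R; in-air after throw: [b1@7:R]
Beat 1 (R): throw ball2 h=5 -> lands@6:L; in-air after throw: [b2@6:L b1@7:R]
Beat 2 (L): throw ball3 h=1 -> lands@3:R; in-air after throw: [b3@3:R b2@6:L b1@7:R]
Beat 3 (R): throw ball3 h=1 -> lands@4:L; in-air after throw: [b3@4:L b2@6:L b1@7:R]
Beat 4 (L): throw ball3 h=6 -> lands@10:L; in-air after throw: [b2@6:L b1@7:R b3@10:L]
Beat 5 (R): throw ball4 h=7 -> lands@12:L; in-air after throw: [b2@6:L b1@7:R b3@10:L b4@12:L]
Beat 6 (L): throw ball2 h=5 -> lands@11:R; in-air after throw: [b1@7:R b3@10:L b2@11:R b4@12:L]
Beat 7 (R): throw ball1 h=1 -> lands@8:L; in-air after throw: [b1@8:L b3@10:L b2@11:R b4@12:L]
Beat 8 (L): throw ball1 h=1 -> lands@9:R; in-air after throw: [b1@9:R b3@10:L b2@11:R b4@12:L]
Beat 9 (R): throw ball1 h=6 -> lands@15:R; in-air after throw: [b3@10:L b2@11:R b4@12:L b1@15:R]
Beat 10 (L): throw ball3 h=7 -> lands@17:R; in-air after throw: [b2@11:R b4@12:L b1@15:R b3@17:R]
Beat 11 (R): throw ball2 h=5 -> lands@16:L; in-air after throw: [b4@12:L b1@15:R b2@16:L b3@17:R]
Ball 2: thrown@1 h=5 -> first land @6; rethrown@6 h=5 -> second land @11

Answer: 6 11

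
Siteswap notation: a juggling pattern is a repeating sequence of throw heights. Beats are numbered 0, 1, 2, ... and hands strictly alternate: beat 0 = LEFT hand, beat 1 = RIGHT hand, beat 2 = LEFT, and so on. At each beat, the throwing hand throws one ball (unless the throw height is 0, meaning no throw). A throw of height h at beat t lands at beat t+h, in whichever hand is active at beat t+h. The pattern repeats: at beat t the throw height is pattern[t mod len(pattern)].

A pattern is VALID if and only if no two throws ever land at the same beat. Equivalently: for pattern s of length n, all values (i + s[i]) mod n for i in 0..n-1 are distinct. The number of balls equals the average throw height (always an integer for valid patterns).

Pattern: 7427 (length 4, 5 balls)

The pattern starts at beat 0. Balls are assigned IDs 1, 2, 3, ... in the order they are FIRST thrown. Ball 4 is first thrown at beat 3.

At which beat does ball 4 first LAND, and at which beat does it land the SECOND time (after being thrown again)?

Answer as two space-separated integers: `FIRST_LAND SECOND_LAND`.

Answer: 10 12

Derivation:
Beat 0 (L): throw ball1 h=7 -> lands@7:R; in-air after throw: [b1@7:R]
Beat 1 (R): throw ball2 h=4 -> lands@5:R; in-air after throw: [b2@5:R b1@7:R]
Beat 2 (L): throw ball3 h=2 -> lands@4:L; in-air after throw: [b3@4:L b2@5:R b1@7:R]
Beat 3 (R): throw ball4 h=7 -> lands@10:L; in-air after throw: [b3@4:L b2@5:R b1@7:R b4@10:L]
Beat 4 (L): throw ball3 h=7 -> lands@11:R; in-air after throw: [b2@5:R b1@7:R b4@10:L b3@11:R]
Beat 5 (R): throw ball2 h=4 -> lands@9:R; in-air after throw: [b1@7:R b2@9:R b4@10:L b3@11:R]
Beat 6 (L): throw ball5 h=2 -> lands@8:L; in-air after throw: [b1@7:R b5@8:L b2@9:R b4@10:L b3@11:R]
Beat 7 (R): throw ball1 h=7 -> lands@14:L; in-air after throw: [b5@8:L b2@9:R b4@10:L b3@11:R b1@14:L]
Beat 8 (L): throw ball5 h=7 -> lands@15:R; in-air after throw: [b2@9:R b4@10:L b3@11:R b1@14:L b5@15:R]
Beat 9 (R): throw ball2 h=4 -> lands@13:R; in-air after throw: [b4@10:L b3@11:R b2@13:R b1@14:L b5@15:R]
Beat 10 (L): throw ball4 h=2 -> lands@12:L; in-air after throw: [b3@11:R b4@12:L b2@13:R b1@14:L b5@15:R]
Beat 11 (R): throw ball3 h=7 -> lands@18:L; in-air after throw: [b4@12:L b2@13:R b1@14:L b5@15:R b3@18:L]
Beat 12 (L): throw ball4 h=7 -> lands@19:R; in-air after throw: [b2@13:R b1@14:L b5@15:R b3@18:L b4@19:R]
Ball 4: thrown@3 h=7 -> first land @10; rethrown@10 h=2 -> second land @12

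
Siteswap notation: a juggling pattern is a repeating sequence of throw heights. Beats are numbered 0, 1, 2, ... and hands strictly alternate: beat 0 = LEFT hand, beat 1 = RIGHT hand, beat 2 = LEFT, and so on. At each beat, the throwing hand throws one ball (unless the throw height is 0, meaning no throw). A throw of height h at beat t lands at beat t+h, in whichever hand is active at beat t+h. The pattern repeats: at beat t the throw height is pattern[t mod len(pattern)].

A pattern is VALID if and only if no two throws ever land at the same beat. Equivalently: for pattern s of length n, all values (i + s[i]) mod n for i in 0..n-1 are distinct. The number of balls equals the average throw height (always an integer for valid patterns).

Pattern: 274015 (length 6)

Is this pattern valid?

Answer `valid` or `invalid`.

i=0: (i + s[i]) mod n = (0 + 2) mod 6 = 2
i=1: (i + s[i]) mod n = (1 + 7) mod 6 = 2
i=2: (i + s[i]) mod n = (2 + 4) mod 6 = 0
i=3: (i + s[i]) mod n = (3 + 0) mod 6 = 3
i=4: (i + s[i]) mod n = (4 + 1) mod 6 = 5
i=5: (i + s[i]) mod n = (5 + 5) mod 6 = 4
Residues: [2, 2, 0, 3, 5, 4], distinct: False

Answer: invalid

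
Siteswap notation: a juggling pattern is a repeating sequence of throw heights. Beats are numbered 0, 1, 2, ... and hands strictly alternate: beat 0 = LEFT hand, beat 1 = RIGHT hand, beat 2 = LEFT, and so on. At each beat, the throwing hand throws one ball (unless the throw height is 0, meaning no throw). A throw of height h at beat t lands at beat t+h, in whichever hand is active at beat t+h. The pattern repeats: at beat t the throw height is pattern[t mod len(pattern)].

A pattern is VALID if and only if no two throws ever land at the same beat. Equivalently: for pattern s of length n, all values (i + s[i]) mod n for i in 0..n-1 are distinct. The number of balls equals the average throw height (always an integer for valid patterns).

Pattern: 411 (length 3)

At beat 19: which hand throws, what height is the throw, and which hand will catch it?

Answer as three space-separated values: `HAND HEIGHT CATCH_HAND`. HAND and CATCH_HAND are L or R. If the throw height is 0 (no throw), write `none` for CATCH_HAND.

Answer: R 1 L

Derivation:
Beat 19: 19 mod 2 = 1, so hand = R
Throw height = pattern[19 mod 3] = pattern[1] = 1
Lands at beat 19+1=20, 20 mod 2 = 0, so catch hand = L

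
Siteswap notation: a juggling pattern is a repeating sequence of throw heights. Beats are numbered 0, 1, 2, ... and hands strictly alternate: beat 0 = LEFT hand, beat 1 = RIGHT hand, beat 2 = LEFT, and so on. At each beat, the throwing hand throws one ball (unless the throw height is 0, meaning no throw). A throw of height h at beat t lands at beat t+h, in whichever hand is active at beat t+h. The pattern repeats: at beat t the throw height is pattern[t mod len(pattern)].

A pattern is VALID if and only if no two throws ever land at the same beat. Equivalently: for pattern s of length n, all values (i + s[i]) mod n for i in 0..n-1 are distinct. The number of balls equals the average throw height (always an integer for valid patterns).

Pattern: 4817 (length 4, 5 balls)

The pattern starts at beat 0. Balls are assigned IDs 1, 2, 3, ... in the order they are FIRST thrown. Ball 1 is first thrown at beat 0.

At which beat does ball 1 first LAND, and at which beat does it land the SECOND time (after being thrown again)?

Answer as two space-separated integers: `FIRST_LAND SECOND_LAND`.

Beat 0 (L): throw ball1 h=4 -> lands@4:L; in-air after throw: [b1@4:L]
Beat 1 (R): throw ball2 h=8 -> lands@9:R; in-air after throw: [b1@4:L b2@9:R]
Beat 2 (L): throw ball3 h=1 -> lands@3:R; in-air after throw: [b3@3:R b1@4:L b2@9:R]
Beat 3 (R): throw ball3 h=7 -> lands@10:L; in-air after throw: [b1@4:L b2@9:R b3@10:L]
Beat 4 (L): throw ball1 h=4 -> lands@8:L; in-air after throw: [b1@8:L b2@9:R b3@10:L]
Beat 5 (R): throw ball4 h=8 -> lands@13:R; in-air after throw: [b1@8:L b2@9:R b3@10:L b4@13:R]
Beat 6 (L): throw ball5 h=1 -> lands@7:R; in-air after throw: [b5@7:R b1@8:L b2@9:R b3@10:L b4@13:R]
Beat 7 (R): throw ball5 h=7 -> lands@14:L; in-air after throw: [b1@8:L b2@9:R b3@10:L b4@13:R b5@14:L]
Beat 8 (L): throw ball1 h=4 -> lands@12:L; in-air after throw: [b2@9:R b3@10:L b1@12:L b4@13:R b5@14:L]
Ball 1: thrown@0 h=4 -> first land @4; rethrown@4 h=4 -> second land @8

Answer: 4 8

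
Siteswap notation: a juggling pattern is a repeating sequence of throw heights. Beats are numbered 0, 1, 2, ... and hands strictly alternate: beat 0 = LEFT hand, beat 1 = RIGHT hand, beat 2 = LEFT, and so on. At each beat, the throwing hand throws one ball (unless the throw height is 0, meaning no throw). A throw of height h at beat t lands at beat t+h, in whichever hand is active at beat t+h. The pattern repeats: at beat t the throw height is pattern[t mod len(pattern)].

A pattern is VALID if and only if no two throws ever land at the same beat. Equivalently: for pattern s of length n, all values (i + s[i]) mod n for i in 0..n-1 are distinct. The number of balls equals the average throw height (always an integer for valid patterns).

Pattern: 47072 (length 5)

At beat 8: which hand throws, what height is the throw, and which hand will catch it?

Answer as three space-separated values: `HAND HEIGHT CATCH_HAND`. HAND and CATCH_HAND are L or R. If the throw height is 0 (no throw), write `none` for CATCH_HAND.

Answer: L 7 R

Derivation:
Beat 8: 8 mod 2 = 0, so hand = L
Throw height = pattern[8 mod 5] = pattern[3] = 7
Lands at beat 8+7=15, 15 mod 2 = 1, so catch hand = R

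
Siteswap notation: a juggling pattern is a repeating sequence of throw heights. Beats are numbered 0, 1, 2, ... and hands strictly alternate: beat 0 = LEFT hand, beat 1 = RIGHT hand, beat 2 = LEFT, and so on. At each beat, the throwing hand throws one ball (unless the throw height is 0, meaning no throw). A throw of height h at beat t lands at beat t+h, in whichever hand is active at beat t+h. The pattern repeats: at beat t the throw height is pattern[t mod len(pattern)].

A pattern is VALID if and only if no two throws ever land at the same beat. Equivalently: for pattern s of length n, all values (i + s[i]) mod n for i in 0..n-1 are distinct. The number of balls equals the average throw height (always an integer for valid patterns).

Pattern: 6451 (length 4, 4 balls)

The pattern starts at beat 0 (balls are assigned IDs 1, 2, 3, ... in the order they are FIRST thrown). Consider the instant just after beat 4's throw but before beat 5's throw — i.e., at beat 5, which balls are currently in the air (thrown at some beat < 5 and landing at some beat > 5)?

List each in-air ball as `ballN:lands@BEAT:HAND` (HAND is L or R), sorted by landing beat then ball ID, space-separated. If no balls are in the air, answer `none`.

Answer: ball1:lands@6:L ball3:lands@7:R ball4:lands@10:L

Derivation:
Beat 0 (L): throw ball1 h=6 -> lands@6:L; in-air after throw: [b1@6:L]
Beat 1 (R): throw ball2 h=4 -> lands@5:R; in-air after throw: [b2@5:R b1@6:L]
Beat 2 (L): throw ball3 h=5 -> lands@7:R; in-air after throw: [b2@5:R b1@6:L b3@7:R]
Beat 3 (R): throw ball4 h=1 -> lands@4:L; in-air after throw: [b4@4:L b2@5:R b1@6:L b3@7:R]
Beat 4 (L): throw ball4 h=6 -> lands@10:L; in-air after throw: [b2@5:R b1@6:L b3@7:R b4@10:L]
Beat 5 (R): throw ball2 h=4 -> lands@9:R; in-air after throw: [b1@6:L b3@7:R b2@9:R b4@10:L]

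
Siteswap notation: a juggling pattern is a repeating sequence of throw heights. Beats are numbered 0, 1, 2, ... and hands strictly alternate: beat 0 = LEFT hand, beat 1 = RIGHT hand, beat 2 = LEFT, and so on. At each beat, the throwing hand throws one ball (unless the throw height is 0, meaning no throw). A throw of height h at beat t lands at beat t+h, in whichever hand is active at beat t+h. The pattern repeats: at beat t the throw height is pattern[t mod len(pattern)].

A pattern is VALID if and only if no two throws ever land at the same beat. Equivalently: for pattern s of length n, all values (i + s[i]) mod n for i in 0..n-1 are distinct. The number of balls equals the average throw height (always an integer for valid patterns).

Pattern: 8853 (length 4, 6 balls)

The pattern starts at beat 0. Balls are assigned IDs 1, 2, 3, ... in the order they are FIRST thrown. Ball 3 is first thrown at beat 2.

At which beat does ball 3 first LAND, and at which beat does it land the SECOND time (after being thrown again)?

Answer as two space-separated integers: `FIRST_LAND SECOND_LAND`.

Beat 0 (L): throw ball1 h=8 -> lands@8:L; in-air after throw: [b1@8:L]
Beat 1 (R): throw ball2 h=8 -> lands@9:R; in-air after throw: [b1@8:L b2@9:R]
Beat 2 (L): throw ball3 h=5 -> lands@7:R; in-air after throw: [b3@7:R b1@8:L b2@9:R]
Beat 3 (R): throw ball4 h=3 -> lands@6:L; in-air after throw: [b4@6:L b3@7:R b1@8:L b2@9:R]
Beat 4 (L): throw ball5 h=8 -> lands@12:L; in-air after throw: [b4@6:L b3@7:R b1@8:L b2@9:R b5@12:L]
Beat 5 (R): throw ball6 h=8 -> lands@13:R; in-air after throw: [b4@6:L b3@7:R b1@8:L b2@9:R b5@12:L b6@13:R]
Beat 6 (L): throw ball4 h=5 -> lands@11:R; in-air after throw: [b3@7:R b1@8:L b2@9:R b4@11:R b5@12:L b6@13:R]
Beat 7 (R): throw ball3 h=3 -> lands@10:L; in-air after throw: [b1@8:L b2@9:R b3@10:L b4@11:R b5@12:L b6@13:R]
Beat 8 (L): throw ball1 h=8 -> lands@16:L; in-air after throw: [b2@9:R b3@10:L b4@11:R b5@12:L b6@13:R b1@16:L]
Beat 9 (R): throw ball2 h=8 -> lands@17:R; in-air after throw: [b3@10:L b4@11:R b5@12:L b6@13:R b1@16:L b2@17:R]
Beat 10 (L): throw ball3 h=5 -> lands@15:R; in-air after throw: [b4@11:R b5@12:L b6@13:R b3@15:R b1@16:L b2@17:R]
Ball 3: thrown@2 h=5 -> first land @7; rethrown@7 h=3 -> second land @10

Answer: 7 10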